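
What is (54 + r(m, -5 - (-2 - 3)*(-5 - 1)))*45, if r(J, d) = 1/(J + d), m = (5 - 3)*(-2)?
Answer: 31575/13 ≈ 2428.8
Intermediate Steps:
m = -4 (m = 2*(-2) = -4)
(54 + r(m, -5 - (-2 - 3)*(-5 - 1)))*45 = (54 + 1/(-4 + (-5 - (-2 - 3)*(-5 - 1))))*45 = (54 + 1/(-4 + (-5 - (-5)*(-6))))*45 = (54 + 1/(-4 + (-5 - 1*30)))*45 = (54 + 1/(-4 + (-5 - 30)))*45 = (54 + 1/(-4 - 35))*45 = (54 + 1/(-39))*45 = (54 - 1/39)*45 = (2105/39)*45 = 31575/13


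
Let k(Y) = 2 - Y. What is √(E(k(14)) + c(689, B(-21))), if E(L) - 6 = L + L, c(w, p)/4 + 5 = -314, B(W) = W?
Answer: I*√1294 ≈ 35.972*I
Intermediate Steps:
c(w, p) = -1276 (c(w, p) = -20 + 4*(-314) = -20 - 1256 = -1276)
E(L) = 6 + 2*L (E(L) = 6 + (L + L) = 6 + 2*L)
√(E(k(14)) + c(689, B(-21))) = √((6 + 2*(2 - 1*14)) - 1276) = √((6 + 2*(2 - 14)) - 1276) = √((6 + 2*(-12)) - 1276) = √((6 - 24) - 1276) = √(-18 - 1276) = √(-1294) = I*√1294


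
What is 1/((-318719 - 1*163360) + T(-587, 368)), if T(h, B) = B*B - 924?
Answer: -1/347579 ≈ -2.8770e-6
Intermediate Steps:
T(h, B) = -924 + B² (T(h, B) = B² - 924 = -924 + B²)
1/((-318719 - 1*163360) + T(-587, 368)) = 1/((-318719 - 1*163360) + (-924 + 368²)) = 1/((-318719 - 163360) + (-924 + 135424)) = 1/(-482079 + 134500) = 1/(-347579) = -1/347579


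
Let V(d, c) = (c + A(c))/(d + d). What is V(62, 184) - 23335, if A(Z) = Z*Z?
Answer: -714875/31 ≈ -23060.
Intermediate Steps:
A(Z) = Z²
V(d, c) = (c + c²)/(2*d) (V(d, c) = (c + c²)/(d + d) = (c + c²)/((2*d)) = (c + c²)*(1/(2*d)) = (c + c²)/(2*d))
V(62, 184) - 23335 = (½)*184*(1 + 184)/62 - 23335 = (½)*184*(1/62)*185 - 23335 = 8510/31 - 23335 = -714875/31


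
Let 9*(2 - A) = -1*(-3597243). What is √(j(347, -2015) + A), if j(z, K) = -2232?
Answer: I*√3617313/3 ≈ 633.97*I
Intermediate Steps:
A = -1199075/3 (A = 2 - (-1)*(-3597243)/9 = 2 - ⅑*3597243 = 2 - 1199081/3 = -1199075/3 ≈ -3.9969e+5)
√(j(347, -2015) + A) = √(-2232 - 1199075/3) = √(-1205771/3) = I*√3617313/3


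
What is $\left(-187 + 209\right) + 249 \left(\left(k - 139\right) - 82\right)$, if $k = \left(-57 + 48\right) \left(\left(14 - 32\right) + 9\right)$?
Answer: $-34838$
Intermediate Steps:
$k = 81$ ($k = - 9 \left(-18 + 9\right) = \left(-9\right) \left(-9\right) = 81$)
$\left(-187 + 209\right) + 249 \left(\left(k - 139\right) - 82\right) = \left(-187 + 209\right) + 249 \left(\left(81 - 139\right) - 82\right) = 22 + 249 \left(-58 - 82\right) = 22 + 249 \left(-140\right) = 22 - 34860 = -34838$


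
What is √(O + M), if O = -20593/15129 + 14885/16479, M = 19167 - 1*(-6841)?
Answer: √1319125822173514/225213 ≈ 161.27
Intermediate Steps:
M = 26008 (M = 19167 + 6841 = 26008)
O = -12684098/27701199 (O = -20593*1/15129 + 14885*(1/16479) = -20593/15129 + 14885/16479 = -12684098/27701199 ≈ -0.45789)
√(O + M) = √(-12684098/27701199 + 26008) = √(720440099494/27701199) = √1319125822173514/225213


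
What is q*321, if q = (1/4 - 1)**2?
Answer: 2889/16 ≈ 180.56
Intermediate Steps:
q = 9/16 (q = (1/4 - 1)**2 = (-3/4)**2 = 9/16 ≈ 0.56250)
q*321 = (9/16)*321 = 2889/16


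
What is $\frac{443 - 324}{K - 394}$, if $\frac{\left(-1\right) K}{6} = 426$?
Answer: $- \frac{119}{2950} \approx -0.040339$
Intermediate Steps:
$K = -2556$ ($K = \left(-6\right) 426 = -2556$)
$\frac{443 - 324}{K - 394} = \frac{443 - 324}{-2556 - 394} = \frac{119}{-2950} = 119 \left(- \frac{1}{2950}\right) = - \frac{119}{2950}$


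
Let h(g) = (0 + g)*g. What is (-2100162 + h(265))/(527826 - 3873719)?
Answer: 2029937/3345893 ≈ 0.60670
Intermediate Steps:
h(g) = g² (h(g) = g*g = g²)
(-2100162 + h(265))/(527826 - 3873719) = (-2100162 + 265²)/(527826 - 3873719) = (-2100162 + 70225)/(-3345893) = -2029937*(-1/3345893) = 2029937/3345893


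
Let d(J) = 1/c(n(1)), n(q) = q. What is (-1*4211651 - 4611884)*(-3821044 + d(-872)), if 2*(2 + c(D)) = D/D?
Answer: 101145364058690/3 ≈ 3.3715e+13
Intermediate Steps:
c(D) = -3/2 (c(D) = -2 + (D/D)/2 = -2 + (½)*1 = -2 + ½ = -3/2)
d(J) = -⅔ (d(J) = 1/(-3/2) = -⅔)
(-1*4211651 - 4611884)*(-3821044 + d(-872)) = (-1*4211651 - 4611884)*(-3821044 - ⅔) = (-4211651 - 4611884)*(-11463134/3) = -8823535*(-11463134/3) = 101145364058690/3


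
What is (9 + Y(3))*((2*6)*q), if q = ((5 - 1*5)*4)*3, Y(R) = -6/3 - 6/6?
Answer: 0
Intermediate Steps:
Y(R) = -3 (Y(R) = -6*⅓ - 6*⅙ = -2 - 1 = -3)
q = 0 (q = ((5 - 5)*4)*3 = (0*4)*3 = 0*3 = 0)
(9 + Y(3))*((2*6)*q) = (9 - 3)*((2*6)*0) = 6*(12*0) = 6*0 = 0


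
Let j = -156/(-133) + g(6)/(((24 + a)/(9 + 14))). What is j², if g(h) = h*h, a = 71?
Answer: 43243776/442225 ≈ 97.787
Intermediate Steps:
g(h) = h²
j = 6576/665 (j = -156/(-133) + 6²/(((24 + 71)/(9 + 14))) = -156*(-1/133) + 36/((95/23)) = 156/133 + 36/((95*(1/23))) = 156/133 + 36/(95/23) = 156/133 + 36*(23/95) = 156/133 + 828/95 = 6576/665 ≈ 9.8887)
j² = (6576/665)² = 43243776/442225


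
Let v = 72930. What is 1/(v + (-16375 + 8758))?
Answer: 1/65313 ≈ 1.5311e-5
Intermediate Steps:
1/(v + (-16375 + 8758)) = 1/(72930 + (-16375 + 8758)) = 1/(72930 - 7617) = 1/65313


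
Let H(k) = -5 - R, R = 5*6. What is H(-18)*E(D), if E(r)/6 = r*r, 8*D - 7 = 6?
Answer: -17745/32 ≈ -554.53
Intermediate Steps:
D = 13/8 (D = 7/8 + (⅛)*6 = 7/8 + ¾ = 13/8 ≈ 1.6250)
R = 30
E(r) = 6*r² (E(r) = 6*(r*r) = 6*r²)
H(k) = -35 (H(k) = -5 - 1*30 = -5 - 30 = -35)
H(-18)*E(D) = -210*(13/8)² = -210*169/64 = -35*507/32 = -17745/32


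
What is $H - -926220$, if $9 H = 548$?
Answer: $\frac{8336528}{9} \approx 9.2628 \cdot 10^{5}$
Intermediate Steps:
$H = \frac{548}{9}$ ($H = \frac{1}{9} \cdot 548 = \frac{548}{9} \approx 60.889$)
$H - -926220 = \frac{548}{9} - -926220 = \frac{548}{9} + 926220 = \frac{8336528}{9}$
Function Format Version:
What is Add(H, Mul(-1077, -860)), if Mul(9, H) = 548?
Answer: Rational(8336528, 9) ≈ 9.2628e+5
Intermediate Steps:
H = Rational(548, 9) (H = Mul(Rational(1, 9), 548) = Rational(548, 9) ≈ 60.889)
Add(H, Mul(-1077, -860)) = Add(Rational(548, 9), Mul(-1077, -860)) = Add(Rational(548, 9), 926220) = Rational(8336528, 9)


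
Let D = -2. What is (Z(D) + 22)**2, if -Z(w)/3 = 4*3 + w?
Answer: 64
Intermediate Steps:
Z(w) = -36 - 3*w (Z(w) = -3*(4*3 + w) = -3*(12 + w) = -36 - 3*w)
(Z(D) + 22)**2 = ((-36 - 3*(-2)) + 22)**2 = ((-36 + 6) + 22)**2 = (-30 + 22)**2 = (-8)**2 = 64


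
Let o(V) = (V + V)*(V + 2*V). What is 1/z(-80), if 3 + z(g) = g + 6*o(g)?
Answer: 1/230317 ≈ 4.3418e-6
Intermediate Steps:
o(V) = 6*V² (o(V) = (2*V)*(3*V) = 6*V²)
z(g) = -3 + g + 36*g² (z(g) = -3 + (g + 6*(6*g²)) = -3 + (g + 36*g²) = -3 + g + 36*g²)
1/z(-80) = 1/(-3 - 80 + 36*(-80)²) = 1/(-3 - 80 + 36*6400) = 1/(-3 - 80 + 230400) = 1/230317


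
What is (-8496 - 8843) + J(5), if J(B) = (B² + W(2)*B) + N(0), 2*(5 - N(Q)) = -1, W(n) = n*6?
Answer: -34497/2 ≈ -17249.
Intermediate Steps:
W(n) = 6*n
N(Q) = 11/2 (N(Q) = 5 - ½*(-1) = 5 + ½ = 11/2)
J(B) = 11/2 + B² + 12*B (J(B) = (B² + (6*2)*B) + 11/2 = (B² + 12*B) + 11/2 = 11/2 + B² + 12*B)
(-8496 - 8843) + J(5) = (-8496 - 8843) + (11/2 + 5² + 12*5) = -17339 + (11/2 + 25 + 60) = -17339 + 181/2 = -34497/2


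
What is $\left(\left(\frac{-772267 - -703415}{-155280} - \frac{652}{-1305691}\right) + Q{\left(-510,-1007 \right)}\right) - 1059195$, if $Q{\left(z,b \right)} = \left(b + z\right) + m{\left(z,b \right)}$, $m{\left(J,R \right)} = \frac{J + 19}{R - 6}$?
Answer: $- \frac{54463116487015303601}{51345854640060} \approx -1.0607 \cdot 10^{6}$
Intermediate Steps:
$m{\left(J,R \right)} = \frac{19 + J}{-6 + R}$
$Q{\left(z,b \right)} = b + z + \frac{19 + z}{-6 + b}$ ($Q{\left(z,b \right)} = \left(b + z\right) + \frac{19 + z}{-6 + b} = b + z + \frac{19 + z}{-6 + b}$)
$\left(\left(\frac{-772267 - -703415}{-155280} - \frac{652}{-1305691}\right) + Q{\left(-510,-1007 \right)}\right) - 1059195 = \left(\left(\frac{-772267 - -703415}{-155280} - \frac{652}{-1305691}\right) + \frac{19 - 510 + \left(-6 - 1007\right) \left(-1007 - 510\right)}{-6 - 1007}\right) - 1059195 = \left(\left(\left(-772267 + 703415\right) \left(- \frac{1}{155280}\right) - - \frac{652}{1305691}\right) + \frac{19 - 510 - -1536721}{-1013}\right) - 1059195 = \left(\left(\left(-68852\right) \left(- \frac{1}{155280}\right) + \frac{652}{1305691}\right) - \frac{19 - 510 + 1536721}{1013}\right) - 1059195 = \left(\left(\frac{17213}{38820} + \frac{652}{1305691}\right) - \frac{1536230}{1013}\right) - 1059195 = \left(\frac{22500169823}{50686924620} - \frac{1536230}{1013}\right) - 1059195 = - \frac{77843981536951901}{51345854640060} - 1059195 = - \frac{54463116487015303601}{51345854640060}$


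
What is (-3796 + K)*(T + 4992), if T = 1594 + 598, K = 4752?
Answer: 6867904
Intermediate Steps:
T = 2192
(-3796 + K)*(T + 4992) = (-3796 + 4752)*(2192 + 4992) = 956*7184 = 6867904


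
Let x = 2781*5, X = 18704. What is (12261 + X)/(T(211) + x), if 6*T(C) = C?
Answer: 185790/83641 ≈ 2.2213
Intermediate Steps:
T(C) = C/6
x = 13905
(12261 + X)/(T(211) + x) = (12261 + 18704)/((1/6)*211 + 13905) = 30965/(211/6 + 13905) = 30965/(83641/6) = 30965*(6/83641) = 185790/83641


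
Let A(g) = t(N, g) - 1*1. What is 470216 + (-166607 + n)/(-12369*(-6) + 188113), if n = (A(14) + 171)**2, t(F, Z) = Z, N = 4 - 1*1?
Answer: 123350219881/262327 ≈ 4.7022e+5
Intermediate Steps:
N = 3 (N = 4 - 1 = 3)
A(g) = -1 + g (A(g) = g - 1*1 = g - 1 = -1 + g)
n = 33856 (n = ((-1 + 14) + 171)**2 = (13 + 171)**2 = 184**2 = 33856)
470216 + (-166607 + n)/(-12369*(-6) + 188113) = 470216 + (-166607 + 33856)/(-12369*(-6) + 188113) = 470216 - 132751/(74214 + 188113) = 470216 - 132751/262327 = 123350219881/262327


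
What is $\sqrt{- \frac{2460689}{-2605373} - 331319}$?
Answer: $\frac{i \sqrt{2248976514210669154}}{2605373} \approx 575.6 i$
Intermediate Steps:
$\sqrt{- \frac{2460689}{-2605373} - 331319} = \sqrt{\left(-2460689\right) \left(- \frac{1}{2605373}\right) - 331319} = \sqrt{\frac{2460689}{2605373} - 331319} = \sqrt{- \frac{863207116298}{2605373}} = \frac{i \sqrt{2248976514210669154}}{2605373}$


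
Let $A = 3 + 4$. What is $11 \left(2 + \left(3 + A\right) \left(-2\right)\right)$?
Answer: $-198$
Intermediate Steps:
$A = 7$
$11 \left(2 + \left(3 + A\right) \left(-2\right)\right) = 11 \left(2 + \left(3 + 7\right) \left(-2\right)\right) = 11 \left(2 + 10 \left(-2\right)\right) = 11 \left(2 - 20\right) = 11 \left(-18\right) = -198$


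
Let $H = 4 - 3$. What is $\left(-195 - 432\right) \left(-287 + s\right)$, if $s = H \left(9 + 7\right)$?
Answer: $169917$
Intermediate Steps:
$H = 1$
$s = 16$ ($s = 1 \left(9 + 7\right) = 1 \cdot 16 = 16$)
$\left(-195 - 432\right) \left(-287 + s\right) = \left(-195 - 432\right) \left(-287 + 16\right) = \left(-627\right) \left(-271\right) = 169917$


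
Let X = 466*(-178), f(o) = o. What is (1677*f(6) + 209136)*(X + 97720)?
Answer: 3237992856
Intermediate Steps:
X = -82948
(1677*f(6) + 209136)*(X + 97720) = (1677*6 + 209136)*(-82948 + 97720) = (10062 + 209136)*14772 = 219198*14772 = 3237992856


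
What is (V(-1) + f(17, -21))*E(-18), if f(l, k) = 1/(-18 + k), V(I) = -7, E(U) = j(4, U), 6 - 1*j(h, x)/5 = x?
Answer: -10960/13 ≈ -843.08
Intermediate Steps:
j(h, x) = 30 - 5*x
E(U) = 30 - 5*U
(V(-1) + f(17, -21))*E(-18) = (-7 + 1/(-18 - 21))*(30 - 5*(-18)) = (-7 + 1/(-39))*(30 + 90) = (-7 - 1/39)*120 = -274/39*120 = -10960/13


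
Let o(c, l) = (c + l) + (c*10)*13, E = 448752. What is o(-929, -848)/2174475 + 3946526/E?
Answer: 1421104818751/162633334200 ≈ 8.7381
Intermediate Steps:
o(c, l) = l + 131*c (o(c, l) = (c + l) + (10*c)*13 = (c + l) + 130*c = l + 131*c)
o(-929, -848)/2174475 + 3946526/E = (-848 + 131*(-929))/2174475 + 3946526/448752 = (-848 - 121699)*(1/2174475) + 3946526*(1/448752) = -122547*1/2174475 + 1973263/224376 = -40849/724825 + 1973263/224376 = 1421104818751/162633334200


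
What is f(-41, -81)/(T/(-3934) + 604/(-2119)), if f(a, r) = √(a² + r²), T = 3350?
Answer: -4168073*√8242/4737393 ≈ -79.875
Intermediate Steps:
f(-41, -81)/(T/(-3934) + 604/(-2119)) = √((-41)² + (-81)²)/(3350/(-3934) + 604/(-2119)) = √(1681 + 6561)/(3350*(-1/3934) + 604*(-1/2119)) = √8242/(-1675/1967 - 604/2119) = √8242/(-4737393/4168073) = √8242*(-4168073/4737393) = -4168073*√8242/4737393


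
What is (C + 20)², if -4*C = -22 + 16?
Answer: 1849/4 ≈ 462.25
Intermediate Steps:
C = 3/2 (C = -(-22 + 16)/4 = -¼*(-6) = 3/2 ≈ 1.5000)
(C + 20)² = (3/2 + 20)² = (43/2)² = 1849/4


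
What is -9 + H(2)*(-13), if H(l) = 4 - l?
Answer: -35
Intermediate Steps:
-9 + H(2)*(-13) = -9 + (4 - 1*2)*(-13) = -9 + (4 - 2)*(-13) = -9 + 2*(-13) = -9 - 26 = -35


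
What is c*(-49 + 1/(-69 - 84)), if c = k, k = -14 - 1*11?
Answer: 187450/153 ≈ 1225.2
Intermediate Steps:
k = -25 (k = -14 - 11 = -25)
c = -25
c*(-49 + 1/(-69 - 84)) = -25*(-49 + 1/(-69 - 84)) = -25*(-49 + 1/(-153)) = -25*(-49 - 1/153) = -25*(-7498/153) = 187450/153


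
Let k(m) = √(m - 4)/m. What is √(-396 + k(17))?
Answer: √(-114444 + 17*√13)/17 ≈ 19.894*I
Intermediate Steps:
k(m) = √(-4 + m)/m
√(-396 + k(17)) = √(-396 + √(-4 + 17)/17) = √(-396 + √13/17)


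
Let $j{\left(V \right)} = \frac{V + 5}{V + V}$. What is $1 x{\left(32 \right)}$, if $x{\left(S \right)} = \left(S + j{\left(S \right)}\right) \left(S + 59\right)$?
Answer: $\frac{189735}{64} \approx 2964.6$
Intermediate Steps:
$j{\left(V \right)} = \frac{5 + V}{2 V}$
$x{\left(S \right)} = \left(59 + S\right) \left(S + \frac{5 + S}{2 S}\right)$ ($x{\left(S \right)} = \left(S + \frac{5 + S}{2 S}\right) \left(S + 59\right) = \left(S + \frac{5 + S}{2 S}\right) \left(59 + S\right) = \left(59 + S\right) \left(S + \frac{5 + S}{2 S}\right)$)
$1 x{\left(32 \right)} = 1 \left(32 + 32^{2} + \frac{119}{2} \cdot 32 + \frac{295}{2 \cdot 32}\right) = 1 \left(32 + 1024 + 1904 + \frac{295}{2} \cdot \frac{1}{32}\right) = 1 \left(32 + 1024 + 1904 + \frac{295}{64}\right) = 1 \cdot \frac{189735}{64} = \frac{189735}{64}$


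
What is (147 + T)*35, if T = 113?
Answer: 9100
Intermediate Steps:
(147 + T)*35 = (147 + 113)*35 = 260*35 = 9100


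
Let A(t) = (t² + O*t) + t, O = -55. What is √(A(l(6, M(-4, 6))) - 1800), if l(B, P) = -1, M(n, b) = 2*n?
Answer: I*√1745 ≈ 41.773*I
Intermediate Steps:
A(t) = t² - 54*t (A(t) = (t² - 55*t) + t = t² - 54*t)
√(A(l(6, M(-4, 6))) - 1800) = √(-(-54 - 1) - 1800) = √(-1*(-55) - 1800) = √(55 - 1800) = √(-1745) = I*√1745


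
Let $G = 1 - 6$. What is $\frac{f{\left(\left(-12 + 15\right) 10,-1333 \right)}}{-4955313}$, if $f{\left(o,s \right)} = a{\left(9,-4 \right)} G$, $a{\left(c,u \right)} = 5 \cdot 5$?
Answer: $\frac{125}{4955313} \approx 2.5225 \cdot 10^{-5}$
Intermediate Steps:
$a{\left(c,u \right)} = 25$
$G = -5$
$f{\left(o,s \right)} = -125$ ($f{\left(o,s \right)} = 25 \left(-5\right) = -125$)
$\frac{f{\left(\left(-12 + 15\right) 10,-1333 \right)}}{-4955313} = - \frac{125}{-4955313} = \left(-125\right) \left(- \frac{1}{4955313}\right) = \frac{125}{4955313}$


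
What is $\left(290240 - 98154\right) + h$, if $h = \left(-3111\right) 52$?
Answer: $30314$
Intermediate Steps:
$h = -161772$
$\left(290240 - 98154\right) + h = \left(290240 - 98154\right) - 161772 = 192086 - 161772 = 30314$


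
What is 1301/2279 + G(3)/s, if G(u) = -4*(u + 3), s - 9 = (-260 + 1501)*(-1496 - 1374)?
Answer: 4633775657/8117025419 ≈ 0.57087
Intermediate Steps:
s = -3561661 (s = 9 + (-260 + 1501)*(-1496 - 1374) = 9 + 1241*(-2870) = 9 - 3561670 = -3561661)
G(u) = -12 - 4*u (G(u) = -4*(3 + u) = -12 - 4*u)
1301/2279 + G(3)/s = 1301/2279 + (-12 - 4*3)/(-3561661) = 1301*(1/2279) + (-12 - 12)*(-1/3561661) = 1301/2279 - 24*(-1/3561661) = 1301/2279 + 24/3561661 = 4633775657/8117025419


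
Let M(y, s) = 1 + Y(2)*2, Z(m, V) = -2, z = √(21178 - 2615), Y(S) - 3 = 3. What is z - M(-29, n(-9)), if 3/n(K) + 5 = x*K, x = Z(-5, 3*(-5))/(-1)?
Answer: -13 + √18563 ≈ 123.25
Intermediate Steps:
Y(S) = 6 (Y(S) = 3 + 3 = 6)
z = √18563 ≈ 136.25
x = 2 (x = -2/(-1) = -2*(-1) = 2)
n(K) = 3/(-5 + 2*K)
M(y, s) = 13 (M(y, s) = 1 + 6*2 = 1 + 12 = 13)
z - M(-29, n(-9)) = √18563 - 1*13 = √18563 - 13 = -13 + √18563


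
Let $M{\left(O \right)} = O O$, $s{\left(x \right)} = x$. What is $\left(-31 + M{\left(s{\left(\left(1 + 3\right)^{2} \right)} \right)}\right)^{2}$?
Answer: $50625$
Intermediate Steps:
$M{\left(O \right)} = O^{2}$
$\left(-31 + M{\left(s{\left(\left(1 + 3\right)^{2} \right)} \right)}\right)^{2} = \left(-31 + \left(\left(1 + 3\right)^{2}\right)^{2}\right)^{2} = \left(-31 + \left(4^{2}\right)^{2}\right)^{2} = \left(-31 + 16^{2}\right)^{2} = \left(-31 + 256\right)^{2} = 225^{2} = 50625$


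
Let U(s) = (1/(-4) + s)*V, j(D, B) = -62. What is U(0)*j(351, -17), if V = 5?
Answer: 155/2 ≈ 77.500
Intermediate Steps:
U(s) = -5/4 + 5*s (U(s) = (1/(-4) + s)*5 = (-¼ + s)*5 = -5/4 + 5*s)
U(0)*j(351, -17) = (-5/4 + 5*0)*(-62) = (-5/4 + 0)*(-62) = -5/4*(-62) = 155/2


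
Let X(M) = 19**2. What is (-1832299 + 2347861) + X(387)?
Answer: 515923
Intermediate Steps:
X(M) = 361
(-1832299 + 2347861) + X(387) = (-1832299 + 2347861) + 361 = 515562 + 361 = 515923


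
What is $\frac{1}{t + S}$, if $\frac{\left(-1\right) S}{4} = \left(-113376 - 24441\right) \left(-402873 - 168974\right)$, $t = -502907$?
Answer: $- \frac{1}{315241454903} \approx -3.1722 \cdot 10^{-12}$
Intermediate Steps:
$S = -315240951996$ ($S = - 4 \left(-113376 - 24441\right) \left(-402873 - 168974\right) = - 4 \left(\left(-137817\right) \left(-571847\right)\right) = \left(-4\right) 78810237999 = -315240951996$)
$\frac{1}{t + S} = \frac{1}{-502907 - 315240951996} = \frac{1}{-315241454903} = - \frac{1}{315241454903}$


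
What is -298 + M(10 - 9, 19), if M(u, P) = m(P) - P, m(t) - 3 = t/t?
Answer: -313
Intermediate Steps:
m(t) = 4 (m(t) = 3 + t/t = 3 + 1 = 4)
M(u, P) = 4 - P
-298 + M(10 - 9, 19) = -298 + (4 - 1*19) = -298 + (4 - 19) = -298 - 15 = -313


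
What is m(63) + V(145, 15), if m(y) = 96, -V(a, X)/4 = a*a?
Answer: -84004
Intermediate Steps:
V(a, X) = -4*a² (V(a, X) = -4*a*a = -4*a²)
m(63) + V(145, 15) = 96 - 4*145² = 96 - 4*21025 = 96 - 84100 = -84004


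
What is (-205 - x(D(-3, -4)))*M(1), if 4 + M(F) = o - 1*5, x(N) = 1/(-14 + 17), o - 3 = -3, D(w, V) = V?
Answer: 1848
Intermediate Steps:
o = 0 (o = 3 - 3 = 0)
x(N) = 1/3
M(F) = -9 (M(F) = -4 + (0 - 1*5) = -4 + (0 - 5) = -4 - 5 = -9)
(-205 - x(D(-3, -4)))*M(1) = (-205 - 1*1/3)*(-9) = (-205 - 1/3)*(-9) = -616/3*(-9) = 1848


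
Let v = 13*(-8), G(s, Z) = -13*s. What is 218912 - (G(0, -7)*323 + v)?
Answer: 219016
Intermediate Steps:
v = -104
218912 - (G(0, -7)*323 + v) = 218912 - (-13*0*323 - 104) = 218912 - (0*323 - 104) = 218912 - (0 - 104) = 218912 - 1*(-104) = 218912 + 104 = 219016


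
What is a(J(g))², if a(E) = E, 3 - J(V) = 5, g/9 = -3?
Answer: 4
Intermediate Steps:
g = -27 (g = 9*(-3) = -27)
J(V) = -2 (J(V) = 3 - 1*5 = 3 - 5 = -2)
a(J(g))² = (-2)² = 4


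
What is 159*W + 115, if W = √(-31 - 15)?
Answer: 115 + 159*I*√46 ≈ 115.0 + 1078.4*I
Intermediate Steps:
W = I*√46 (W = √(-46) = I*√46 ≈ 6.7823*I)
159*W + 115 = 159*(I*√46) + 115 = 159*I*√46 + 115 = 115 + 159*I*√46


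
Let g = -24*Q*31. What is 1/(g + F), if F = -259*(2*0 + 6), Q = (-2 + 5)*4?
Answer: -1/10482 ≈ -9.5402e-5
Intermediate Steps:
Q = 12 (Q = 3*4 = 12)
g = -8928 (g = -24*12*31 = -288*31 = -8928)
F = -1554 (F = -259*(0 + 6) = -259*6 = -1554)
1/(g + F) = 1/(-8928 - 1554) = 1/(-10482) = -1/10482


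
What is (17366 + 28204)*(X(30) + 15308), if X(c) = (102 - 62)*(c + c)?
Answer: 806953560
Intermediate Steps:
X(c) = 80*c (X(c) = 40*(2*c) = 80*c)
(17366 + 28204)*(X(30) + 15308) = (17366 + 28204)*(80*30 + 15308) = 45570*(2400 + 15308) = 45570*17708 = 806953560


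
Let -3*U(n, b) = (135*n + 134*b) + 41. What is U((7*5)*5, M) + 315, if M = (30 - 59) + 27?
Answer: -22453/3 ≈ -7484.3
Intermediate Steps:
M = -2 (M = -29 + 27 = -2)
U(n, b) = -41/3 - 45*n - 134*b/3 (U(n, b) = -((135*n + 134*b) + 41)/3 = -((134*b + 135*n) + 41)/3 = -(41 + 134*b + 135*n)/3 = -41/3 - 45*n - 134*b/3)
U((7*5)*5, M) + 315 = (-41/3 - 45*7*5*5 - 134/3*(-2)) + 315 = (-41/3 - 1575*5 + 268/3) + 315 = (-41/3 - 45*175 + 268/3) + 315 = (-41/3 - 7875 + 268/3) + 315 = -23398/3 + 315 = -22453/3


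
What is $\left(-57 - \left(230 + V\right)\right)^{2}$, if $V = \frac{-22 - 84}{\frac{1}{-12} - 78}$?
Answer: $\frac{73003176481}{877969} \approx 83150.0$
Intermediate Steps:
$V = \frac{1272}{937}$ ($V = - \frac{106}{- \frac{1}{12} - 78} = - \frac{106}{- \frac{937}{12}} = \left(-106\right) \left(- \frac{12}{937}\right) = \frac{1272}{937} \approx 1.3575$)
$\left(-57 - \left(230 + V\right)\right)^{2} = \left(-57 - \frac{216782}{937}\right)^{2} = \left(- \frac{270191}{937}\right)^{2} = \frac{73003176481}{877969}$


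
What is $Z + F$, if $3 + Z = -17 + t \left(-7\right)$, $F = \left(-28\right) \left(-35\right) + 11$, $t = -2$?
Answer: $985$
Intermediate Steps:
$F = 991$ ($F = 980 + 11 = 991$)
$Z = -6$ ($Z = -3 - 3 = -6$)
$Z + F = -6 + 991 = 985$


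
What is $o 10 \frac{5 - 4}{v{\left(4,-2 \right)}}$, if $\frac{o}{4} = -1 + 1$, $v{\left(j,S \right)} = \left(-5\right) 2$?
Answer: $0$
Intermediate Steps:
$v{\left(j,S \right)} = -10$
$o = 0$ ($o = 4 \left(-1 + 1\right) = 4 \cdot 0 = 0$)
$o 10 \frac{5 - 4}{v{\left(4,-2 \right)}} = 0 \cdot 10 \frac{5 - 4}{-10} = 0 \left(5 - 4\right) \left(- \frac{1}{10}\right) = 0 \cdot 1 \left(- \frac{1}{10}\right) = 0 \left(- \frac{1}{10}\right) = 0$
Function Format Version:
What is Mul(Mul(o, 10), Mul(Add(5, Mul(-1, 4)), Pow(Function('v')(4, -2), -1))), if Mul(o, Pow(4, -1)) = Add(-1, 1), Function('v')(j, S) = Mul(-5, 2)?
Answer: 0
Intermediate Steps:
Function('v')(j, S) = -10
o = 0 (o = Mul(4, Add(-1, 1)) = Mul(4, 0) = 0)
Mul(Mul(o, 10), Mul(Add(5, Mul(-1, 4)), Pow(Function('v')(4, -2), -1))) = Mul(Mul(0, 10), Mul(Add(5, Mul(-1, 4)), Pow(-10, -1))) = Mul(0, Mul(Add(5, -4), Rational(-1, 10))) = Mul(0, Mul(1, Rational(-1, 10))) = Mul(0, Rational(-1, 10)) = 0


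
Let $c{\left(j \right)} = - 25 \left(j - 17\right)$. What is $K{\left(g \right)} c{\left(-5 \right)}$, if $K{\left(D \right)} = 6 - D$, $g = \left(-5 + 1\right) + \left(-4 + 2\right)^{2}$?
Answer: $3300$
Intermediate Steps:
$g = 0$ ($g = -4 + \left(-2\right)^{2} = -4 + 4 = 0$)
$c{\left(j \right)} = 425 - 25 j$ ($c{\left(j \right)} = - 25 \left(-17 + j\right) = 425 - 25 j$)
$K{\left(g \right)} c{\left(-5 \right)} = \left(6 - 0\right) \left(425 - -125\right) = \left(6 + 0\right) \left(425 + 125\right) = 6 \cdot 550 = 3300$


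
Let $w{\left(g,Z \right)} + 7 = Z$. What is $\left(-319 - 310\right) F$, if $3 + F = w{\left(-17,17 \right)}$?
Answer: $-4403$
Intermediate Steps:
$w{\left(g,Z \right)} = -7 + Z$
$F = 7$ ($F = -3 + \left(-7 + 17\right) = -3 + 10 = 7$)
$\left(-319 - 310\right) F = \left(-319 - 310\right) 7 = \left(-629\right) 7 = -4403$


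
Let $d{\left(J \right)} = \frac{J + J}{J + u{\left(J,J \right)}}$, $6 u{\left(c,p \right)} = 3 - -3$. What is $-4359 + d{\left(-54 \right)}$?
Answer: $- \frac{230919}{53} \approx -4357.0$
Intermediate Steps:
$u{\left(c,p \right)} = 1$ ($u{\left(c,p \right)} = \frac{3 - -3}{6} = \frac{3 + 3}{6} = \frac{1}{6} \cdot 6 = 1$)
$d{\left(J \right)} = \frac{2 J}{1 + J}$ ($d{\left(J \right)} = \frac{J + J}{J + 1} = \frac{2 J}{1 + J}$)
$-4359 + d{\left(-54 \right)} = -4359 + 2 \left(-54\right) \frac{1}{1 - 54} = -4359 + 2 \left(-54\right) \frac{1}{-53} = -4359 + 2 \left(-54\right) \left(- \frac{1}{53}\right) = -4359 + \frac{108}{53} = - \frac{230919}{53}$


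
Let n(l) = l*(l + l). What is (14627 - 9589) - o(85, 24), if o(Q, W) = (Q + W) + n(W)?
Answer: 3777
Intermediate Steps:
n(l) = 2*l² (n(l) = l*(2*l) = 2*l²)
o(Q, W) = Q + W + 2*W² (o(Q, W) = (Q + W) + 2*W² = Q + W + 2*W²)
(14627 - 9589) - o(85, 24) = (14627 - 9589) - (85 + 24 + 2*24²) = 5038 - (85 + 24 + 2*576) = 5038 - (85 + 24 + 1152) = 5038 - 1*1261 = 5038 - 1261 = 3777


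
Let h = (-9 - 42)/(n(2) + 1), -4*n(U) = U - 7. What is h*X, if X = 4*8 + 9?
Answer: -2788/3 ≈ -929.33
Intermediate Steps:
n(U) = 7/4 - U/4 (n(U) = -(U - 7)/4 = -(-7 + U)/4 = 7/4 - U/4)
X = 41 (X = 32 + 9 = 41)
h = -68/3 (h = (-9 - 42)/((7/4 - ¼*2) + 1) = -51/((7/4 - ½) + 1) = -51/(5/4 + 1) = -51/9/4 = -51*4/9 = -68/3 ≈ -22.667)
h*X = -68/3*41 = -2788/3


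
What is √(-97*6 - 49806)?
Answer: 2*I*√12597 ≈ 224.47*I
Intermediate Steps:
√(-97*6 - 49806) = √(-582 - 49806) = √(-50388) = 2*I*√12597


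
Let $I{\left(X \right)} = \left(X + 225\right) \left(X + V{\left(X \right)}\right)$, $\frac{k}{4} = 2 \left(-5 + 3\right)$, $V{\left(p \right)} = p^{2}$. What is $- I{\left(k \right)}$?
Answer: $-50160$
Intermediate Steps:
$k = -16$ ($k = 4 \cdot 2 \left(-5 + 3\right) = 4 \cdot 2 \left(-2\right) = 4 \left(-4\right) = -16$)
$I{\left(X \right)} = \left(225 + X\right) \left(X + X^{2}\right)$ ($I{\left(X \right)} = \left(X + 225\right) \left(X + X^{2}\right) = \left(225 + X\right) \left(X + X^{2}\right)$)
$- I{\left(k \right)} = - \left(-16\right) \left(225 + \left(-16\right)^{2} + 226 \left(-16\right)\right) = - \left(-16\right) \left(225 + 256 - 3616\right) = - \left(-16\right) \left(-3135\right) = \left(-1\right) 50160 = -50160$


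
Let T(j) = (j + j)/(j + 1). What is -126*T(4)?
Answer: -1008/5 ≈ -201.60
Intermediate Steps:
T(j) = 2*j/(1 + j) (T(j) = (2*j)/(1 + j) = 2*j/(1 + j))
-126*T(4) = -252*4/(1 + 4) = -252*4/5 = -126*8/5 = -1008/5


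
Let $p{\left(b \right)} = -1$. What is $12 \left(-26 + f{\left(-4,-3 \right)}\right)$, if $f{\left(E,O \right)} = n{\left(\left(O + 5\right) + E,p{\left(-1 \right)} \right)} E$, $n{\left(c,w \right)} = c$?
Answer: $-216$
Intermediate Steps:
$f{\left(E,O \right)} = E \left(5 + E + O\right)$ ($f{\left(E,O \right)} = \left(\left(O + 5\right) + E\right) E = \left(\left(5 + O\right) + E\right) E = \left(5 + E + O\right) E = E \left(5 + E + O\right)$)
$12 \left(-26 + f{\left(-4,-3 \right)}\right) = 12 \left(-26 - 4 \left(5 - 4 - 3\right)\right) = 12 \left(-26 - -8\right) = 12 \left(-26 + 8\right) = 12 \left(-18\right) = -216$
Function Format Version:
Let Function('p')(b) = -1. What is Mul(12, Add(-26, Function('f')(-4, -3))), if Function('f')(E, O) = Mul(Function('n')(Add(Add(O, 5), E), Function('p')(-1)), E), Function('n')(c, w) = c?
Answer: -216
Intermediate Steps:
Function('f')(E, O) = Mul(E, Add(5, E, O)) (Function('f')(E, O) = Mul(Add(Add(O, 5), E), E) = Mul(Add(Add(5, O), E), E) = Mul(Add(5, E, O), E) = Mul(E, Add(5, E, O)))
Mul(12, Add(-26, Function('f')(-4, -3))) = Mul(12, Add(-26, Mul(-4, Add(5, -4, -3)))) = Mul(12, Add(-26, Mul(-4, -2))) = Mul(12, Add(-26, 8)) = Mul(12, -18) = -216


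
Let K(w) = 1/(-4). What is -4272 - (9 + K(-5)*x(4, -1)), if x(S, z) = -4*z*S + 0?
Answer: -4277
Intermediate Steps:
x(S, z) = -4*S*z (x(S, z) = -4*S*z + 0 = -4*S*z)
K(w) = -¼
-4272 - (9 + K(-5)*x(4, -1)) = -4272 - (9 - (-1)*4*(-1)) = -4272 - (9 - ¼*16) = -4272 - (9 - 4) = -4272 - 1*5 = -4272 - 5 = -4277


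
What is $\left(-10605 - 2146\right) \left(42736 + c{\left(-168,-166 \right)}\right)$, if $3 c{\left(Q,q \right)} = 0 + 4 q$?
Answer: $- \frac{1626313544}{3} \approx -5.421 \cdot 10^{8}$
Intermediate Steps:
$c{\left(Q,q \right)} = \frac{4 q}{3}$ ($c{\left(Q,q \right)} = \frac{0 + 4 q}{3} = \frac{4 q}{3}$)
$\left(-10605 - 2146\right) \left(42736 + c{\left(-168,-166 \right)}\right) = \left(-10605 - 2146\right) \left(42736 + \frac{4}{3} \left(-166\right)\right) = - 12751 \left(42736 - \frac{664}{3}\right) = \left(-12751\right) \frac{127544}{3} = - \frac{1626313544}{3}$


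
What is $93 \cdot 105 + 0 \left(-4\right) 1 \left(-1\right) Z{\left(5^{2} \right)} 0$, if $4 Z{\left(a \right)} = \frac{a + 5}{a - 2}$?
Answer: $9765$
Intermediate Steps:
$Z{\left(a \right)} = \frac{5 + a}{4 \left(-2 + a\right)}$ ($Z{\left(a \right)} = \frac{\left(a + 5\right) \frac{1}{a - 2}}{4} = \frac{\left(5 + a\right) \frac{1}{-2 + a}}{4} = \frac{\frac{1}{-2 + a} \left(5 + a\right)}{4} = \frac{5 + a}{4 \left(-2 + a\right)}$)
$93 \cdot 105 + 0 \left(-4\right) 1 \left(-1\right) Z{\left(5^{2} \right)} 0 = 93 \cdot 105 + 0 \left(-4\right) 1 \left(-1\right) \frac{5 + 5^{2}}{4 \left(-2 + 5^{2}\right)} 0 = 9765 + 0 \left(-4\right) \left(-1\right) \frac{5 + 25}{4 \left(-2 + 25\right)} 0 = 9765 + 0 \cdot 4 \cdot \frac{1}{4} \cdot \frac{1}{23} \cdot 30 \cdot 0 = 9765 + 0 \cdot 4 \cdot \frac{15}{46} \cdot 0 = 9765 + 0 \cdot \frac{30}{23} \cdot 0 = 9765 + 0 \cdot 0 = 9765 + 0 = 9765$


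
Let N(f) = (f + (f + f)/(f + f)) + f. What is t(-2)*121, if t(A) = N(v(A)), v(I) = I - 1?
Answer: -605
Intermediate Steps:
v(I) = -1 + I
N(f) = 1 + 2*f (N(f) = (f + (2*f)/((2*f))) + f = (f + (2*f)*(1/(2*f))) + f = (f + 1) + f = (1 + f) + f = 1 + 2*f)
t(A) = -1 + 2*A (t(A) = 1 + 2*(-1 + A) = 1 + (-2 + 2*A) = -1 + 2*A)
t(-2)*121 = (-1 + 2*(-2))*121 = (-1 - 4)*121 = -5*121 = -605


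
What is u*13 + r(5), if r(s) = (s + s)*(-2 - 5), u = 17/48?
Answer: -3139/48 ≈ -65.396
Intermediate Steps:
u = 17/48 (u = 17*(1/48) = 17/48 ≈ 0.35417)
r(s) = -14*s (r(s) = (2*s)*(-7) = -14*s)
u*13 + r(5) = (17/48)*13 - 14*5 = 221/48 - 70 = -3139/48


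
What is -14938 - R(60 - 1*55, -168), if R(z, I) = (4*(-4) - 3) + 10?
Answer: -14929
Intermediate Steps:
R(z, I) = -9 (R(z, I) = (-16 - 3) + 10 = -19 + 10 = -9)
-14938 - R(60 - 1*55, -168) = -14938 - 1*(-9) = -14938 + 9 = -14929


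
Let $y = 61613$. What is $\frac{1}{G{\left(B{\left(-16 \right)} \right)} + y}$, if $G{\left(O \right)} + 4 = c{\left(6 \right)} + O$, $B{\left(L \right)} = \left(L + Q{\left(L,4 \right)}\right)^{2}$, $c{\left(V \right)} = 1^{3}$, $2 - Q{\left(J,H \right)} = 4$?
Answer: $\frac{1}{61934} \approx 1.6146 \cdot 10^{-5}$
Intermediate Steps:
$Q{\left(J,H \right)} = -2$ ($Q{\left(J,H \right)} = 2 - 4 = -2$)
$c{\left(V \right)} = 1$
$B{\left(L \right)} = \left(-2 + L\right)^{2}$ ($B{\left(L \right)} = \left(L - 2\right)^{2} = \left(-2 + L\right)^{2}$)
$G{\left(O \right)} = -3 + O$ ($G{\left(O \right)} = -4 + \left(1 + O\right) = -3 + O$)
$\frac{1}{G{\left(B{\left(-16 \right)} \right)} + y} = \frac{1}{\left(-3 + \left(-2 - 16\right)^{2}\right) + 61613} = \frac{1}{\left(-3 + \left(-18\right)^{2}\right) + 61613} = \frac{1}{\left(-3 + 324\right) + 61613} = \frac{1}{321 + 61613} = \frac{1}{61934}$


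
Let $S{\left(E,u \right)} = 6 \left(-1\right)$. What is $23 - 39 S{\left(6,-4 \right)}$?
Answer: $257$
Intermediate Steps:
$S{\left(E,u \right)} = -6$
$23 - 39 S{\left(6,-4 \right)} = 23 - -234 = 23 + 234 = 257$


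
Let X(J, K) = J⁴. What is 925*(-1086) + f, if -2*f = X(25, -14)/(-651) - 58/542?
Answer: -177170776423/176421 ≈ -1.0043e+6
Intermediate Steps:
f = 52939127/176421 (f = -(25⁴/(-651) - 58/542)/2 = -(390625*(-1/651) - 58*1/542)/2 = -(-390625/651 - 29/271)/2 = -½*(-105878254/176421) = 52939127/176421 ≈ 300.07)
925*(-1086) + f = 925*(-1086) + 52939127/176421 = -1004550 + 52939127/176421 = -177170776423/176421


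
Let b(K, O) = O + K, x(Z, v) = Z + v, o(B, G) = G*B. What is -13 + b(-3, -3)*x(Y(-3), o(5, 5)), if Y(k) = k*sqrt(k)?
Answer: -163 + 18*I*sqrt(3) ≈ -163.0 + 31.177*I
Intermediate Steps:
o(B, G) = B*G
Y(k) = k**(3/2)
b(K, O) = K + O
-13 + b(-3, -3)*x(Y(-3), o(5, 5)) = -13 + (-3 - 3)*((-3)**(3/2) + 5*5) = -13 - 6*(-3*I*sqrt(3) + 25) = -13 - 6*(25 - 3*I*sqrt(3)) = -13 + (-150 + 18*I*sqrt(3)) = -163 + 18*I*sqrt(3)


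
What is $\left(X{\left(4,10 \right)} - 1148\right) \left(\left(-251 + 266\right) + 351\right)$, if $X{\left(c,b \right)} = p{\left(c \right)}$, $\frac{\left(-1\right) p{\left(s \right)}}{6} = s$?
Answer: $-428952$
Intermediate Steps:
$p{\left(s \right)} = - 6 s$
$X{\left(c,b \right)} = - 6 c$
$\left(X{\left(4,10 \right)} - 1148\right) \left(\left(-251 + 266\right) + 351\right) = \left(\left(-6\right) 4 - 1148\right) \left(\left(-251 + 266\right) + 351\right) = \left(-24 - 1148\right) \left(15 + 351\right) = \left(-1172\right) 366 = -428952$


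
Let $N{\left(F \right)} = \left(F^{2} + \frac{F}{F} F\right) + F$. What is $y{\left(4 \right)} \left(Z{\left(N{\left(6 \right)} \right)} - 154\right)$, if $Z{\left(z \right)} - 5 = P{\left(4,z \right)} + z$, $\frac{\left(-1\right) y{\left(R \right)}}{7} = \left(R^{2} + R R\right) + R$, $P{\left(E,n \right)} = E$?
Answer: $24444$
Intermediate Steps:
$N{\left(F \right)} = F^{2} + 2 F$ ($N{\left(F \right)} = \left(F^{2} + 1 F\right) + F = \left(F^{2} + F\right) + F = \left(F + F^{2}\right) + F = F^{2} + 2 F$)
$y{\left(R \right)} = - 14 R^{2} - 7 R$ ($y{\left(R \right)} = - 7 \left(\left(R^{2} + R R\right) + R\right) = - 7 \left(\left(R^{2} + R^{2}\right) + R\right) = - 7 \left(2 R^{2} + R\right) = - 7 \left(R + 2 R^{2}\right) = - 14 R^{2} - 7 R$)
$Z{\left(z \right)} = 9 + z$ ($Z{\left(z \right)} = 5 + \left(4 + z\right) = 9 + z$)
$y{\left(4 \right)} \left(Z{\left(N{\left(6 \right)} \right)} - 154\right) = \left(-7\right) 4 \left(1 + 2 \cdot 4\right) \left(\left(9 + 6 \left(2 + 6\right)\right) - 154\right) = \left(-7\right) 4 \left(1 + 8\right) \left(\left(9 + 6 \cdot 8\right) - 154\right) = \left(-7\right) 4 \cdot 9 \left(\left(9 + 48\right) - 154\right) = - 252 \left(57 - 154\right) = \left(-252\right) \left(-97\right) = 24444$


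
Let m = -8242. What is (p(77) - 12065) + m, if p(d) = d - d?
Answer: -20307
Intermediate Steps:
p(d) = 0
(p(77) - 12065) + m = (0 - 12065) - 8242 = -12065 - 8242 = -20307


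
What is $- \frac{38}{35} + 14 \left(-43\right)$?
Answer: $- \frac{21108}{35} \approx -603.09$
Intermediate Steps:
$- \frac{38}{35} + 14 \left(-43\right) = \left(-38\right) \frac{1}{35} - 602 = - \frac{38}{35} - 602 = - \frac{21108}{35}$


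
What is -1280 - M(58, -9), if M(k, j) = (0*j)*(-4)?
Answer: -1280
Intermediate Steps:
M(k, j) = 0 (M(k, j) = 0*(-4) = 0)
-1280 - M(58, -9) = -1280 - 1*0 = -1280 + 0 = -1280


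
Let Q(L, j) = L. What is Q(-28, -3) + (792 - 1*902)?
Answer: -138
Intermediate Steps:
Q(-28, -3) + (792 - 1*902) = -28 + (792 - 1*902) = -28 + (792 - 902) = -28 - 110 = -138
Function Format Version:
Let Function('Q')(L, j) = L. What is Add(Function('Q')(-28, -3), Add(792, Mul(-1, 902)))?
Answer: -138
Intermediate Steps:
Add(Function('Q')(-28, -3), Add(792, Mul(-1, 902))) = Add(-28, Add(792, Mul(-1, 902))) = Add(-28, Add(792, -902)) = Add(-28, -110) = -138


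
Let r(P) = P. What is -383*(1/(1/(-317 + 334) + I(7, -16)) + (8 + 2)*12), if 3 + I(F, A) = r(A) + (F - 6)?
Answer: -14011289/305 ≈ -45939.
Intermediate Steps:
I(F, A) = -9 + A + F (I(F, A) = -3 + (A + (F - 6)) = -3 + (A + (-6 + F)) = -3 + (-6 + A + F) = -9 + A + F)
-383*(1/(1/(-317 + 334) + I(7, -16)) + (8 + 2)*12) = -383*(1/(1/(-317 + 334) + (-9 - 16 + 7)) + (8 + 2)*12) = -383*(1/(1/17 - 18) + 10*12) = -383*(1/(1/17 - 18) + 120) = -383*(1/(-305/17) + 120) = -383*(-17/305 + 120) = -383*36583/305 = -14011289/305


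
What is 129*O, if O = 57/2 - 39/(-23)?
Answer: 179181/46 ≈ 3895.2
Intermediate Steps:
O = 1389/46 (O = 57*(½) - 39*(-1/23) = 57/2 + 39/23 = 1389/46 ≈ 30.196)
129*O = 129*(1389/46) = 179181/46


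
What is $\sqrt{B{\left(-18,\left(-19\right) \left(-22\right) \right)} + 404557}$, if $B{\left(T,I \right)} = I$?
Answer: $5 \sqrt{16199} \approx 636.38$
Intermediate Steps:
$\sqrt{B{\left(-18,\left(-19\right) \left(-22\right) \right)} + 404557} = \sqrt{\left(-19\right) \left(-22\right) + 404557} = \sqrt{418 + 404557} = \sqrt{404975} = 5 \sqrt{16199}$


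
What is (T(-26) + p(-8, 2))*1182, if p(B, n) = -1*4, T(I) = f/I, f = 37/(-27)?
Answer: -545887/117 ≈ -4665.7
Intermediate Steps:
f = -37/27 (f = 37*(-1/27) = -37/27 ≈ -1.3704)
T(I) = -37/(27*I)
p(B, n) = -4
(T(-26) + p(-8, 2))*1182 = (-37/27/(-26) - 4)*1182 = (-37/27*(-1/26) - 4)*1182 = (37/702 - 4)*1182 = -2771/702*1182 = -545887/117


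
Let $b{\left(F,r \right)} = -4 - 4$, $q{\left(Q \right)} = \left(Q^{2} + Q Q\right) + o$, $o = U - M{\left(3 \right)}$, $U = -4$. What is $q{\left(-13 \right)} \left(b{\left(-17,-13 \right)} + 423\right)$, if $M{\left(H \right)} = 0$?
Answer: $138610$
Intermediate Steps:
$o = -4$ ($o = -4 - 0 = -4 + 0 = -4$)
$q{\left(Q \right)} = -4 + 2 Q^{2}$ ($q{\left(Q \right)} = \left(Q^{2} + Q Q\right) - 4 = \left(Q^{2} + Q^{2}\right) - 4 = 2 Q^{2} - 4 = -4 + 2 Q^{2}$)
$b{\left(F,r \right)} = -8$ ($b{\left(F,r \right)} = -4 - 4 = -8$)
$q{\left(-13 \right)} \left(b{\left(-17,-13 \right)} + 423\right) = \left(-4 + 2 \left(-13\right)^{2}\right) \left(-8 + 423\right) = \left(-4 + 2 \cdot 169\right) 415 = \left(-4 + 338\right) 415 = 334 \cdot 415 = 138610$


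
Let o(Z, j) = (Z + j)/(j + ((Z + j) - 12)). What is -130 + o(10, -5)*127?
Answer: -2195/12 ≈ -182.92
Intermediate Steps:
o(Z, j) = (Z + j)/(-12 + Z + 2*j) (o(Z, j) = (Z + j)/(j + (-12 + Z + j)) = (Z + j)/(-12 + Z + 2*j))
-130 + o(10, -5)*127 = -130 + ((10 - 5)/(-12 + 10 + 2*(-5)))*127 = -130 + (5/(-12 + 10 - 10))*127 = -130 + (5/(-12))*127 = -130 - 1/12*5*127 = -130 - 5/12*127 = -130 - 635/12 = -2195/12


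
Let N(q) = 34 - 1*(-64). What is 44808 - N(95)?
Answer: 44710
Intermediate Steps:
N(q) = 98 (N(q) = 34 + 64 = 98)
44808 - N(95) = 44808 - 1*98 = 44808 - 98 = 44710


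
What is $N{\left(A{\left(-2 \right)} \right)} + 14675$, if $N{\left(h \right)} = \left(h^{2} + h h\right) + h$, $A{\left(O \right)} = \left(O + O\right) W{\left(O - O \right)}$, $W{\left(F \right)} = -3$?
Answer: $14975$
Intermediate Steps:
$A{\left(O \right)} = - 6 O$ ($A{\left(O \right)} = \left(O + O\right) \left(-3\right) = 2 O \left(-3\right) = - 6 O$)
$N{\left(h \right)} = h + 2 h^{2}$ ($N{\left(h \right)} = \left(h^{2} + h^{2}\right) + h = 2 h^{2} + h = h + 2 h^{2}$)
$N{\left(A{\left(-2 \right)} \right)} + 14675 = \left(-6\right) \left(-2\right) \left(1 + 2 \left(\left(-6\right) \left(-2\right)\right)\right) + 14675 = 12 \left(1 + 2 \cdot 12\right) + 14675 = 12 \left(1 + 24\right) + 14675 = 12 \cdot 25 + 14675 = 300 + 14675 = 14975$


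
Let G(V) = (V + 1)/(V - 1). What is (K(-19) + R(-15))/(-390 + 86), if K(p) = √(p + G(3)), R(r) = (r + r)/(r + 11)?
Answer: -15/608 - I*√17/304 ≈ -0.024671 - 0.013563*I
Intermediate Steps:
R(r) = 2*r/(11 + r) (R(r) = (2*r)/(11 + r) = 2*r/(11 + r))
G(V) = (1 + V)/(-1 + V)
K(p) = √(2 + p) (K(p) = √(p + (1 + 3)/(-1 + 3)) = √(p + 4/2) = √(p + (½)*4) = √(p + 2) = √(2 + p))
(K(-19) + R(-15))/(-390 + 86) = (√(2 - 19) + 2*(-15)/(11 - 15))/(-390 + 86) = (√(-17) + 2*(-15)/(-4))/(-304) = (I*√17 + 2*(-15)*(-¼))*(-1/304) = (I*√17 + 15/2)*(-1/304) = (15/2 + I*√17)*(-1/304) = -15/608 - I*√17/304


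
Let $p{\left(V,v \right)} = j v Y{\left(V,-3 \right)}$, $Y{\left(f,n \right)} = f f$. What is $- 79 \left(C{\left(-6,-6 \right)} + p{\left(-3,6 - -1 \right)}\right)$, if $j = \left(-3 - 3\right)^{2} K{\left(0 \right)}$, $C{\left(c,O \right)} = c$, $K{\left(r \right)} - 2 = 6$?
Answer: $-1432902$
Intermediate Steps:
$K{\left(r \right)} = 8$ ($K{\left(r \right)} = 2 + 6 = 8$)
$Y{\left(f,n \right)} = f^{2}$
$j = 288$ ($j = \left(-3 - 3\right)^{2} \cdot 8 = \left(-6\right)^{2} \cdot 8 = 36 \cdot 8 = 288$)
$p{\left(V,v \right)} = 288 v V^{2}$
$- 79 \left(C{\left(-6,-6 \right)} + p{\left(-3,6 - -1 \right)}\right) = - 79 \left(-6 + 288 \left(6 - -1\right) \left(-3\right)^{2}\right) = - 79 \left(-6 + 288 \left(6 + 1\right) 9\right) = - 79 \left(-6 + 288 \cdot 7 \cdot 9\right) = - 79 \left(-6 + 18144\right) = \left(-79\right) 18138 = -1432902$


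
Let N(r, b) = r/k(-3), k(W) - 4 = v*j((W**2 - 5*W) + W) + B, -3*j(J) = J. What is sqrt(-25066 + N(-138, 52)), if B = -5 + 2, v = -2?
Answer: 8*I*sqrt(9795)/5 ≈ 158.35*I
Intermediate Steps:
j(J) = -J/3
B = -3
k(W) = 1 - 8*W/3 + 2*W**2/3 (k(W) = 4 + (-(-2)*((W**2 - 5*W) + W)/3 - 3) = 4 + (-(-2)*(W**2 - 4*W)/3 - 3) = 4 + (-2*(-W**2/3 + 4*W/3) - 3) = 4 + ((-8*W/3 + 2*W**2/3) - 3) = 4 + (-3 - 8*W/3 + 2*W**2/3) = 1 - 8*W/3 + 2*W**2/3)
N(r, b) = r/15 (N(r, b) = r/(1 + (2/3)*(-3)*(-4 - 3)) = r/(1 + (2/3)*(-3)*(-7)) = r/(1 + 14) = r/15)
sqrt(-25066 + N(-138, 52)) = sqrt(-25066 + (1/15)*(-138)) = sqrt(-25066 - 46/5) = sqrt(-125376/5) = 8*I*sqrt(9795)/5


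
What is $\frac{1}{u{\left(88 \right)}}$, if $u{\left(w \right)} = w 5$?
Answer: $\frac{1}{440} \approx 0.0022727$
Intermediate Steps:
$u{\left(w \right)} = 5 w$
$\frac{1}{u{\left(88 \right)}} = \frac{1}{5 \cdot 88} = \frac{1}{440}$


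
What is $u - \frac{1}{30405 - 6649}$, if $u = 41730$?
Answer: $\frac{991337879}{23756} \approx 41730.0$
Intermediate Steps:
$u - \frac{1}{30405 - 6649} = 41730 - \frac{1}{30405 - 6649} = 41730 - \frac{1}{23756} = \frac{991337879}{23756}$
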